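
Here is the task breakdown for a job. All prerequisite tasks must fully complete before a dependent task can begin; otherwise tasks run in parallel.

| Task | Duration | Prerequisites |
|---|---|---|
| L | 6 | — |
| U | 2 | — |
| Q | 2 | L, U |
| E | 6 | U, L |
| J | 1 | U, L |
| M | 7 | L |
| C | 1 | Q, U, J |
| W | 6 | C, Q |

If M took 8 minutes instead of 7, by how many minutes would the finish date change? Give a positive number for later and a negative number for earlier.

0

Baseline: L→Q→C→W = 6+2+1+6 = 15 → 15 minutes.
The longest path through M is only 13 minutes, so M has float 2.
That remains the longest chain; total 15 minutes.
Change in finish: 15 − 15 = +0 minutes.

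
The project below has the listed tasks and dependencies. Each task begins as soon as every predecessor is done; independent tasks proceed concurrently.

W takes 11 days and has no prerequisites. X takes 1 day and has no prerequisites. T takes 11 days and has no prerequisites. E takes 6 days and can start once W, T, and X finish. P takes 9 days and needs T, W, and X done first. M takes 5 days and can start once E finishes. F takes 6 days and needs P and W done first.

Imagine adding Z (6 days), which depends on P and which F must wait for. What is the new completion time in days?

Originally the schedule takes 26 days.
With Z inserted, F now waits for max(P, W, Z).
New critical path: W→P→Z→F = 11+9+6+6 = 32 ⇒ 32 days.

32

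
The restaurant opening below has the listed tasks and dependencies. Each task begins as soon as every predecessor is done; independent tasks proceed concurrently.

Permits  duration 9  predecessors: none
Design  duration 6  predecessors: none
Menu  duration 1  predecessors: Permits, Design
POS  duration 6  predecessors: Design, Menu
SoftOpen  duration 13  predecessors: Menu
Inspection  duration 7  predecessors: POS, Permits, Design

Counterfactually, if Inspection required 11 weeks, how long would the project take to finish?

27

Critical path before the change: Permits→Menu→POS→Inspection = 9+1+6+7 = 23 giving 23 weeks.
Inspection is on the critical path; changing it to 11 makes that path 27 weeks.
No other chain overtakes it, so the finish is 27 weeks.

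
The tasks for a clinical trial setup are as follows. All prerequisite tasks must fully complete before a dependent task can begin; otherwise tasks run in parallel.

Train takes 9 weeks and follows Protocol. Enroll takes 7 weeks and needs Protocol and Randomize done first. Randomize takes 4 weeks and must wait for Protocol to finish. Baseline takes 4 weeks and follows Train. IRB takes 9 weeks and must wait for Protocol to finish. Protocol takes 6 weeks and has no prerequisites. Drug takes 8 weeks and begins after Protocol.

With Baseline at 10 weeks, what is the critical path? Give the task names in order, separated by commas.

Protocol, Train, Baseline

Actual critical path: Protocol→Train→Baseline = 6+9+4 = 19 ⇒ 19 weeks.
Baseline lies on that path, so at 10 weeks the path becomes 25 weeks.
That remains the longest chain; total 25 weeks.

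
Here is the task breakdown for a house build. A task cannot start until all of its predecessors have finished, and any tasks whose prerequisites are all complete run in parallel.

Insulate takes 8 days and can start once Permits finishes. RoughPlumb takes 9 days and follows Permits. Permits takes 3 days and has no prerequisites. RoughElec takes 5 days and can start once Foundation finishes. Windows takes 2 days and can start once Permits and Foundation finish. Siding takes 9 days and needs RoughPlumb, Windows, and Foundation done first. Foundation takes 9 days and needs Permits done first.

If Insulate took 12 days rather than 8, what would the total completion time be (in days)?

23

Critical path before the change: Permits→Foundation→Windows→Siding = 3+9+2+9 = 23 giving 23 days.
The longest path through Insulate is only 11 days, so Insulate has float 12.
The critical path is still Permits→Foundation→Windows→Siding; finish is now 23 days.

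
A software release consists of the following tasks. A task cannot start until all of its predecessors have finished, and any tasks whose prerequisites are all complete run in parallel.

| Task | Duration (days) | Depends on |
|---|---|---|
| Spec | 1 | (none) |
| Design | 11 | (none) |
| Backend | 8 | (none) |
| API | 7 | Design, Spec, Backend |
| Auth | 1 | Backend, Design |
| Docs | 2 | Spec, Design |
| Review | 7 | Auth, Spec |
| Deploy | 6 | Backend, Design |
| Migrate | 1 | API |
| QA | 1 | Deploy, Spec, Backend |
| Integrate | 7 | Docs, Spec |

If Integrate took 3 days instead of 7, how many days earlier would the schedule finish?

Critical path before the change: Design→Docs→Integrate = 11+2+7 = 20 giving 20 days.
Integrate lies on that path, so at 3 days the path becomes 16 days.
Now Design→API→Migrate = 11+7+1 = 19 is longest, so the finish becomes 19 days.
Change in finish: 19 − 20 = -1 days.

1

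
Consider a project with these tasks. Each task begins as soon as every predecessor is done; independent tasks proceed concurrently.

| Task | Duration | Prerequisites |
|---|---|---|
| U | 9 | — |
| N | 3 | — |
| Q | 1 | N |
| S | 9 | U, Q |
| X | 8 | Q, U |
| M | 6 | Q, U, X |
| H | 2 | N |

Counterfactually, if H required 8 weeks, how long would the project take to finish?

The binding path is U→X→M = 9+8+6 = 23; finish at 23 weeks.
H has 18 weeks of float (longest path through it is 5).
The critical path is still U→X→M; finish is now 23 weeks.

23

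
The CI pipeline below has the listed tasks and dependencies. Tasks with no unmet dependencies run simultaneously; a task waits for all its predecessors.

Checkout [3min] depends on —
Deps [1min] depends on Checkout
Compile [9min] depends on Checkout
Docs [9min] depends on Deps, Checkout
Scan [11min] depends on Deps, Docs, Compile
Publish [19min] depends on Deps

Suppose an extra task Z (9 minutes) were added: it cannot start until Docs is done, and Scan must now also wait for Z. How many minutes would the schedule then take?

Originally the schedule takes 24 minutes.
With Z inserted, Scan now waits for max(Deps, Docs, Compile, Z).
New critical path: Checkout→Deps→Docs→Z→Scan = 3+1+9+9+11 = 33 ⇒ 33 minutes.

33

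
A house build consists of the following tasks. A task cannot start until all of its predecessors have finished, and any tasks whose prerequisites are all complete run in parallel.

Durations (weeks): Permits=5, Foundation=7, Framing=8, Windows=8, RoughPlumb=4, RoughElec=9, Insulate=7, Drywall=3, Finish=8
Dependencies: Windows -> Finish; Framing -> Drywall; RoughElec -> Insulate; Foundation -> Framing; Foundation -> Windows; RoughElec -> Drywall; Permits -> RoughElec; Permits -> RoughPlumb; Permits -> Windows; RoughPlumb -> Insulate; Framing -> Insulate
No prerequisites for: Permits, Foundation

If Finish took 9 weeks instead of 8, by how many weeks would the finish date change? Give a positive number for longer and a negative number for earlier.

The binding path is Foundation→Windows→Finish = 7+8+8 = 23; finish at 23 weeks.
Since Finish is critical, the +1 change carries straight to that chain (now 24 weeks).
No other chain overtakes it, so the finish is 24 weeks.
Change in finish: 24 − 23 = +1 weeks.

1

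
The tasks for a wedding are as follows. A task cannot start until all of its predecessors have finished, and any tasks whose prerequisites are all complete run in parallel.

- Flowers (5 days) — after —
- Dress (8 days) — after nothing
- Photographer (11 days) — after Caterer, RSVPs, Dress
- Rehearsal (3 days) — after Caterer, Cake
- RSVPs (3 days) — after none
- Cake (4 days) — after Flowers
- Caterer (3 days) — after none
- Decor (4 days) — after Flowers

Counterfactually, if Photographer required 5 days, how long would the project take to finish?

As given, the longest chain is Dress→Photographer = 8+11 = 19, so the finish is 19 days.
Photographer is on the critical path; changing it to 5 makes that path 13 days.
That remains the longest chain; total 13 days.

13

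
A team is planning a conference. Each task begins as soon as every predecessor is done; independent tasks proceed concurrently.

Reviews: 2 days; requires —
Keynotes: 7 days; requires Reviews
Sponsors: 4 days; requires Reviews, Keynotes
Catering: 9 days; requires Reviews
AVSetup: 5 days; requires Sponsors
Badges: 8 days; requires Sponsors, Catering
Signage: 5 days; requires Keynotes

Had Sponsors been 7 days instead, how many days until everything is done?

As given, the longest chain is Reviews→Keynotes→Sponsors→Badges = 2+7+4+8 = 21, so the finish is 21 days.
Since Sponsors is critical, the +3 change carries straight to that chain (now 24 days).
That remains the longest chain; total 24 days.

24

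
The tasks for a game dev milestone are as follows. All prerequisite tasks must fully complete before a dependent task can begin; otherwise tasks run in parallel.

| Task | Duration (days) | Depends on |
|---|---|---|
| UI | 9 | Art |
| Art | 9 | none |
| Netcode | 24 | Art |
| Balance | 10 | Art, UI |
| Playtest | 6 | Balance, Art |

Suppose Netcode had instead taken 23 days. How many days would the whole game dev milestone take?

34

The binding path is Art→UI→Balance→Playtest = 9+9+10+6 = 34; finish at 34 days.
Netcode is off the critical path — its longest chain is 33 days, giving 1 of slack.
That remains the longest chain; total 34 days.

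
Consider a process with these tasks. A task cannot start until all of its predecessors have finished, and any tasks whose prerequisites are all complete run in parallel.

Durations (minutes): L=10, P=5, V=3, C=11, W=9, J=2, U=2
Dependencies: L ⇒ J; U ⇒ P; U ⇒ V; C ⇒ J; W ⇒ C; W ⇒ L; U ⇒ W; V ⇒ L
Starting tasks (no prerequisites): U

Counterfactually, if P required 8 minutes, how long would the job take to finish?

As given, the longest chain is U→W→C→J = 2+9+11+2 = 24, so the finish is 24 minutes.
P has 17 minutes of float (longest path through it is 7).
The critical path is still U→W→C→J; finish is now 24 minutes.

24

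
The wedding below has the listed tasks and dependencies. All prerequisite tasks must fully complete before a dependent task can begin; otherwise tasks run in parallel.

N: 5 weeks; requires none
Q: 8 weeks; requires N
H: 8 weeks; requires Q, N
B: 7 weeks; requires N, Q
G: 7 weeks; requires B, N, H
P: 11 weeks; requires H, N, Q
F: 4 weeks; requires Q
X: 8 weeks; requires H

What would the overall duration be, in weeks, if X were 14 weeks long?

As given, the longest chain is N→Q→H→P = 5+8+8+11 = 32, so the finish is 32 weeks.
X is off the critical path — its longest chain is 29 weeks, giving 3 of slack.
The binding chain switches to N→Q→H→X = 5+8+8+14 = 35; finish 35 weeks.

35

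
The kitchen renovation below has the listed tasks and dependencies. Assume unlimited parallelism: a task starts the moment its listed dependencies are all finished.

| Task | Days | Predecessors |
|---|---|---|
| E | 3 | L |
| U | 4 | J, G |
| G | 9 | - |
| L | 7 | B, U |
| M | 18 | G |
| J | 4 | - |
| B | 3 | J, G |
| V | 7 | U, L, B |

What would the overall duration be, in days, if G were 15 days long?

33

Critical path before the change: G→U→L→V = 9+4+7+7 = 27 giving 27 days.
G lies on that path, so at 15 days the path becomes 33 days.
No other chain overtakes it, so the finish is 33 days.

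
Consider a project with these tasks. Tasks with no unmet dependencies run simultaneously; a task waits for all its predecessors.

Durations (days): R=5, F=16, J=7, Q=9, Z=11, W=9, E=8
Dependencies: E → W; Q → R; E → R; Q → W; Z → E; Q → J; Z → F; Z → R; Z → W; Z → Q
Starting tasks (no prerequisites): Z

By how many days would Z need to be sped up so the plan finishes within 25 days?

Current finish: 29 days; target: 25.
Z is on every critical path, so each day cut from Z cuts the finish by one (this holds down to a finish of 19).
Need 29 − 25 = 4 days off Z → Z becomes 7 days, finish becomes 25.

4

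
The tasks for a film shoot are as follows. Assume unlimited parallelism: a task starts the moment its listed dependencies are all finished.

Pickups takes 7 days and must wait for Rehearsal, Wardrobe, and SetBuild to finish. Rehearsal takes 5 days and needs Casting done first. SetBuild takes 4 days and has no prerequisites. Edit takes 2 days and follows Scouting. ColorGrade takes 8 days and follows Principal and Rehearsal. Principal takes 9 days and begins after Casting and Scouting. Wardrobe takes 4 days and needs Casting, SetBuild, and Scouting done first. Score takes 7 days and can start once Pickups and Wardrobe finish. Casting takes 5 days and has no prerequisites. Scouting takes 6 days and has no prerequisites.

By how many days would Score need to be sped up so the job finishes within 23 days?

1

Current finish: 24 days; target: 23.
Score is on every critical path, so each day cut from Score cuts the finish by one (this holds down to a finish of 23).
Need 24 − 23 = 1 day off Score → Score becomes 6 days, finish becomes 23.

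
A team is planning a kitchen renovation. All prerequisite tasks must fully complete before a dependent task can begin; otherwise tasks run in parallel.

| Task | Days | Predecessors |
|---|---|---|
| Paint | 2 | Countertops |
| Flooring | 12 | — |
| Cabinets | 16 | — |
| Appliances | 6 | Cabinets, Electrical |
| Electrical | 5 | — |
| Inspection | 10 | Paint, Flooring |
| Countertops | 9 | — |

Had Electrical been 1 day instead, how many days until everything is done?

Actual critical path: Flooring→Inspection = 12+10 = 22 ⇒ 22 days.
Electrical has 11 days of float (longest path through it is 11).
No other chain overtakes it, so the finish is 22 days.

22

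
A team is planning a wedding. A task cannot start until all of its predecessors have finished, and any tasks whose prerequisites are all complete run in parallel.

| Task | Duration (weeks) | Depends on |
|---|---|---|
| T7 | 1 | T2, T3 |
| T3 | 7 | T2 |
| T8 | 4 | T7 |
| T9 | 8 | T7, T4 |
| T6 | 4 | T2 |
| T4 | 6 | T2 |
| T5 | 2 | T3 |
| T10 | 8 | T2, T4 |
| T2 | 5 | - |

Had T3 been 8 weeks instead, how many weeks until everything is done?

22

Baseline: T2→T3→T7→T9 = 5+7+1+8 = 21 → 21 weeks.
Since T3 is critical, the +1 change carries straight to that chain (now 22 weeks).
That remains the longest chain; total 22 weeks.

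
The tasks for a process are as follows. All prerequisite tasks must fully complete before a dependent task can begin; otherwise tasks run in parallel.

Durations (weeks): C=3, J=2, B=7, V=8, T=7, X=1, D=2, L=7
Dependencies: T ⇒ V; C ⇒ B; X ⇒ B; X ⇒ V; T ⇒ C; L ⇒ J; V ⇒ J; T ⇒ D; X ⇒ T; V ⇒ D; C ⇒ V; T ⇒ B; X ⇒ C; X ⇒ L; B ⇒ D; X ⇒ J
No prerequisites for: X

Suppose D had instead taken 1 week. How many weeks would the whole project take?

As given, the longest chain is X→T→C→V→D = 1+7+3+8+2 = 21, so the finish is 21 weeks.
D is on the critical path; changing it to 1 makes that path 20 weeks.
Now X→T→C→V→J = 1+7+3+8+2 = 21 is longest, so the finish becomes 21 weeks.

21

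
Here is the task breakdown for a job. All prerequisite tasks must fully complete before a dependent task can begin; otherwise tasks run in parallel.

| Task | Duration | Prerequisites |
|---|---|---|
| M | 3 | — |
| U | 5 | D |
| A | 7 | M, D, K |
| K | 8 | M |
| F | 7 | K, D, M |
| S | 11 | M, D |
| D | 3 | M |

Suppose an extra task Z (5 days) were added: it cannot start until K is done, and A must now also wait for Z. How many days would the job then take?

23

Originally the job takes 18 days.
With Z inserted, A now waits for max(M, D, K, Z).
New critical path: M→K→Z→A = 3+8+5+7 = 23 ⇒ 23 days.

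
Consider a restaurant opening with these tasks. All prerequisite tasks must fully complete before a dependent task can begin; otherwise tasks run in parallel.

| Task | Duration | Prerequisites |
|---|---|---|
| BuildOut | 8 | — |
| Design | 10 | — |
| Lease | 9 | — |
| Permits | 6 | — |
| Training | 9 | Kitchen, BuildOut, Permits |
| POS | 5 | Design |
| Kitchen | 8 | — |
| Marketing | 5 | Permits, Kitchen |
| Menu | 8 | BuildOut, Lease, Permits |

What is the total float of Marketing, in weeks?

4

Critical path: Lease→Menu = 9+8 = 17, so the finish is 17 weeks.
The longest chain containing Marketing totals 13 weeks.
Slack of Marketing = 12 − 8 = 4 weeks.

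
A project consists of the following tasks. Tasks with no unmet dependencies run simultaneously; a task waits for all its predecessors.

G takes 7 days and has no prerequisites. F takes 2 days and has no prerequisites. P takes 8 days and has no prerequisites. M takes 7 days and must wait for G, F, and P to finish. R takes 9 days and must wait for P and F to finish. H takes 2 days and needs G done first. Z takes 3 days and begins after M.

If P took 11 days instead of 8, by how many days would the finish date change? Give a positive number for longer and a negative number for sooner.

Critical path before the change: P→M→Z = 8+7+3 = 18 giving 18 days.
P is on the critical path; changing it to 11 makes that path 21 days.
That remains the longest chain; total 21 days.
Change in finish: 21 − 18 = +3 days.

3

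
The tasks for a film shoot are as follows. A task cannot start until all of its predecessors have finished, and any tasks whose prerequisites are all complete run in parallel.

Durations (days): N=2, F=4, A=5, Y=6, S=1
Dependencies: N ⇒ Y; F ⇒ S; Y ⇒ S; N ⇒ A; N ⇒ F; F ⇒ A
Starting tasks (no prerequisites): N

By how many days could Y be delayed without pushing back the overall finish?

2

N→F→A = 2+4+5 = 11 sets the makespan at 11 days.
Y finishes as early as 8 and must finish by 10.
Float = 11 − 9 = 2.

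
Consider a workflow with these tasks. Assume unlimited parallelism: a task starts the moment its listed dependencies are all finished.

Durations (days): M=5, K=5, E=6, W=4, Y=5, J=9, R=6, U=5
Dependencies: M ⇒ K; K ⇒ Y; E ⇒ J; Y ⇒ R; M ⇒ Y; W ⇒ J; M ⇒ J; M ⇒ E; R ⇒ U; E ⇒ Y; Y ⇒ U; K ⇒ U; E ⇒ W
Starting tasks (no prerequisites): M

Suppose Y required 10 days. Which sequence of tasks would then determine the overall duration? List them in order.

Critical path before the change: M→E→Y→R→U = 5+6+5+6+5 = 27 giving 27 days.
Since Y is critical, the +5 change carries straight to that chain (now 32 days).
No other chain overtakes it, so the finish is 32 days.

M, E, Y, R, U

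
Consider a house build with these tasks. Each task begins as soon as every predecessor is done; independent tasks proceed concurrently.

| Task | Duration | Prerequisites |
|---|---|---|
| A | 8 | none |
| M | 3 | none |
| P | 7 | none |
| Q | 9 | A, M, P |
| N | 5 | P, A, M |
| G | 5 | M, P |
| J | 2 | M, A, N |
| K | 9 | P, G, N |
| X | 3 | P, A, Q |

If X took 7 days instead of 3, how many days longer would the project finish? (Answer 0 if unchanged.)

Actual critical path: A→N→K = 8+5+9 = 22 ⇒ 22 days.
The longest path through X is only 20 days, so X has float 2.
New critical path: A→Q→X = 8+9+7 = 24 ⇒ 24 days.
Change in finish: 24 − 22 = +2 days.

2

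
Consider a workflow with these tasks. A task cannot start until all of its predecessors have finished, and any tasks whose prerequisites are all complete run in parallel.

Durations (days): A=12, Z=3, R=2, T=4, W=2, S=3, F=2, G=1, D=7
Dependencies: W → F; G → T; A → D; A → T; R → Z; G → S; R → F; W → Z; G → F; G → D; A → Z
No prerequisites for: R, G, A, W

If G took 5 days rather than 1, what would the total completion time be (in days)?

Actual critical path: A→D = 12+7 = 19 ⇒ 19 days.
The longest path through G is only 8 days, so G has float 11.
No other chain overtakes it, so the finish is 19 days.

19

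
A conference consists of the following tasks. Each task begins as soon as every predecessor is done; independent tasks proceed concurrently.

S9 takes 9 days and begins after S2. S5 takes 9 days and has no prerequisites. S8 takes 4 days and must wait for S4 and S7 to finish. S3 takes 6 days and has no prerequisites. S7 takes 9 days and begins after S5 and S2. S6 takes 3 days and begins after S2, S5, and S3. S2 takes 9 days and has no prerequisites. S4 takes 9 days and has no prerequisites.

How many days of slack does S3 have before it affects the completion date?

13

Critical path: S2→S7→S8 = 9+9+4 = 22, so the finish is 22 days.
S3 finishes as early as 6 and must finish by 19.
Float = 22 − 9 = 13.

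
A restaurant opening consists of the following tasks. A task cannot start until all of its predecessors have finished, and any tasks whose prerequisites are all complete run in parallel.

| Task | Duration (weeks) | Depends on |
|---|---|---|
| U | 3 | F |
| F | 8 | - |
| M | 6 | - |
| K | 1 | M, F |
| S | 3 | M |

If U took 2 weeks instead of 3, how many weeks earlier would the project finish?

Baseline: F→U = 8+3 = 11 → 11 weeks.
U lies on that path, so at 2 weeks the path becomes 10 weeks.
That remains the longest chain; total 10 weeks.
Change in finish: 10 − 11 = -1 weeks.

1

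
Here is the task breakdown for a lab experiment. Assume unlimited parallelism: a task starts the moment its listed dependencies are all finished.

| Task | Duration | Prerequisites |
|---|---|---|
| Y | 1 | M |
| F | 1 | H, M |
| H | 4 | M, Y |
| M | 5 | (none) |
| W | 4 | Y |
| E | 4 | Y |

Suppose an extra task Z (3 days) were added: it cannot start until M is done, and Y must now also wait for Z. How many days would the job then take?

14

Originally the job takes 11 days.
With Z inserted, Y now waits for max(M, Z).
New critical path: M→Z→Y→H→F = 5+3+1+4+1 = 14 ⇒ 14 days.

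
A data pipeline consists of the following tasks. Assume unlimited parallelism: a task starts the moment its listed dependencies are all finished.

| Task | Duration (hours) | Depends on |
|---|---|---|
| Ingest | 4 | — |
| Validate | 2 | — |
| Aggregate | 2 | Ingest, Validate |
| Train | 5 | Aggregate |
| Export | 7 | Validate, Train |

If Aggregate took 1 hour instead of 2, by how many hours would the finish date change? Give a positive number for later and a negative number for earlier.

-1

Critical path before the change: Ingest→Aggregate→Train→Export = 4+2+5+7 = 18 giving 18 hours.
Aggregate is on the critical path; changing it to 1 makes that path 17 hours.
That remains the longest chain; total 17 hours.
Change in finish: 17 − 18 = -1 hours.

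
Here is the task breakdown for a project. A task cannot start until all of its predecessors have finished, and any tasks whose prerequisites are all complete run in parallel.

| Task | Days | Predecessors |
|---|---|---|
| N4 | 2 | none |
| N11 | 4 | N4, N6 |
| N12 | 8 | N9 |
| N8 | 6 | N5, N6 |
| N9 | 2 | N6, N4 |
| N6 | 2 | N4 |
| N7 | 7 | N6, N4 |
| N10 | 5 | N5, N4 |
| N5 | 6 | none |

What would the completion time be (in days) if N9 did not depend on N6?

Original critical path: N4→N6→N9→N12 = 2+2+2+8 = 14 ⇒ 14 days.
Without N6→N9, N9's earliest start moves from 4 to 2.
The longest chain is now N4→N9→N12 = 2+2+8 = 12, so the job takes 12 days.

12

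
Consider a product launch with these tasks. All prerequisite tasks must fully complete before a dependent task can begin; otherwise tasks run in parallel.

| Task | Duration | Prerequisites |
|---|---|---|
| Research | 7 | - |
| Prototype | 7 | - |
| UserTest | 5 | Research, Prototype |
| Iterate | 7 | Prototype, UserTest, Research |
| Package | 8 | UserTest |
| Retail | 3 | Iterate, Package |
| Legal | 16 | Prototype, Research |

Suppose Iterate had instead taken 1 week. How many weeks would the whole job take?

23

Critical path before the change: Research→UserTest→Package→Retail = 7+5+8+3 = 23 giving 23 weeks.
Iterate is off the critical path — its longest chain is 22 weeks, giving 1 of slack.
The critical path is still Research→UserTest→Package→Retail; finish is now 23 weeks.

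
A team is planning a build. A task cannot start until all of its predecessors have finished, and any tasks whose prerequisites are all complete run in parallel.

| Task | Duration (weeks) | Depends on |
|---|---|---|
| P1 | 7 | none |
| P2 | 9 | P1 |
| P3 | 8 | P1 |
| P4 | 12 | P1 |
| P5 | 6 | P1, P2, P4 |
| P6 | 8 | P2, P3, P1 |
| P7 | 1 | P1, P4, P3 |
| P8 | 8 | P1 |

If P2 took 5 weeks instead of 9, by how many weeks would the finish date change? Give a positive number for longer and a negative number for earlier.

0

Actual critical path: P1→P4→P5 = 7+12+6 = 25 ⇒ 25 weeks.
The longest path through P2 is only 24 weeks, so P2 has float 1.
That remains the longest chain; total 25 weeks.
Change in finish: 25 − 25 = +0 weeks.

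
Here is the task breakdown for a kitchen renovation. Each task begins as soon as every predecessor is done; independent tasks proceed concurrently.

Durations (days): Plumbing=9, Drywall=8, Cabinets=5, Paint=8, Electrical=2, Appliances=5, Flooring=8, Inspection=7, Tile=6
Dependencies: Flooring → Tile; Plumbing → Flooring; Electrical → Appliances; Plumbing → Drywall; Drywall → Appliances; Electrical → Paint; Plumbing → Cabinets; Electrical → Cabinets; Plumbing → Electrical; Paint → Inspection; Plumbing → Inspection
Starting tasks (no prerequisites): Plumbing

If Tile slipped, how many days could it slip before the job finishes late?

The longest chain is Plumbing→Electrical→Paint→Inspection = 9+2+8+7 = 26; overall finish 26 days.
The longest chain containing Tile totals 23 days.
Slack of Tile = 20 − 17 = 3 days.

3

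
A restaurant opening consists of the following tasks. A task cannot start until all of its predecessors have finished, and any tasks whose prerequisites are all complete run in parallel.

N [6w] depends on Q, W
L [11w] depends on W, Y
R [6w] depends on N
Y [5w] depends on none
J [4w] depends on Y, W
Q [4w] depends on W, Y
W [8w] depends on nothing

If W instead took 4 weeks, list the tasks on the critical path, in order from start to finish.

Y, Q, N, R

Baseline: W→Q→N→R = 8+4+6+6 = 24 → 24 weeks.
W lies on that path, so at 4 weeks the path becomes 20 weeks.
The binding chain switches to Y→Q→N→R = 5+4+6+6 = 21; finish 21 weeks.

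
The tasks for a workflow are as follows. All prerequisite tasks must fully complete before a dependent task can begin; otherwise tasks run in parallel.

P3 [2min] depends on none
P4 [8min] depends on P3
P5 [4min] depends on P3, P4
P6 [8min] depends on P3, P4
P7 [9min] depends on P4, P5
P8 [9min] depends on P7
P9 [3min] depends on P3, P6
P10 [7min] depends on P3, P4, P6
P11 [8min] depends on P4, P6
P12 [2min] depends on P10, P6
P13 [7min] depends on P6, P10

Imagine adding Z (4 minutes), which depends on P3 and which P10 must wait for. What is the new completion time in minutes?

32

Originally the workflow takes 32 minutes.
With Z inserted, P10 now waits for max(P3, P4, P6, Z).
New critical path: P3→P4→P5→P7→P8 = 2+8+4+9+9 = 32 ⇒ 32 minutes.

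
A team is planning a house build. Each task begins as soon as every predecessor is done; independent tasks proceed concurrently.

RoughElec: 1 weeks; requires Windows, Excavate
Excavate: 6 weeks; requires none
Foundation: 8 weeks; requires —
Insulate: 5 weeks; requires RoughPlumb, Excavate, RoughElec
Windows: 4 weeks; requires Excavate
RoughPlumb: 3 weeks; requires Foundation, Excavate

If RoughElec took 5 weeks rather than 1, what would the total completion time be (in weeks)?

Baseline: Excavate→Windows→RoughElec→Insulate = 6+4+1+5 = 16 → 16 weeks.
Since RoughElec is critical, the +4 change carries straight to that chain (now 20 weeks).
The critical path is still Excavate→Windows→RoughElec→Insulate; finish is now 20 weeks.

20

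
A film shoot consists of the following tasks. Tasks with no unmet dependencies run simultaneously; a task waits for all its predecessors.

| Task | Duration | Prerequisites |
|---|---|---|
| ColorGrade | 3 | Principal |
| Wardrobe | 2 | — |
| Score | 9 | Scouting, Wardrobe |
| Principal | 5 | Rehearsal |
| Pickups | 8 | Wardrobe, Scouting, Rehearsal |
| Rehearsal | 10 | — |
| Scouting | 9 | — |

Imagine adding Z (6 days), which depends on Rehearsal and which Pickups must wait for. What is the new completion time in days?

Originally the schedule takes 18 days.
With Z inserted, Pickups now waits for max(Wardrobe, Scouting, Rehearsal, Z).
New critical path: Rehearsal→Z→Pickups = 10+6+8 = 24 ⇒ 24 days.

24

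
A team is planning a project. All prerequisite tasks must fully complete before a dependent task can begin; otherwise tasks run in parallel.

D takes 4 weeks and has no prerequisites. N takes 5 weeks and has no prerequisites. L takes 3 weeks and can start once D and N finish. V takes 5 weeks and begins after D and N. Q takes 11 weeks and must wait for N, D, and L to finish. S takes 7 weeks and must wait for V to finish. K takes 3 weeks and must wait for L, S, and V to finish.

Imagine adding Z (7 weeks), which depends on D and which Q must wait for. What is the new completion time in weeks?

Originally the project takes 20 weeks.
With Z inserted, Q now waits for max(N, D, L, Z).
New critical path: D→Z→Q = 4+7+11 = 22 ⇒ 22 weeks.

22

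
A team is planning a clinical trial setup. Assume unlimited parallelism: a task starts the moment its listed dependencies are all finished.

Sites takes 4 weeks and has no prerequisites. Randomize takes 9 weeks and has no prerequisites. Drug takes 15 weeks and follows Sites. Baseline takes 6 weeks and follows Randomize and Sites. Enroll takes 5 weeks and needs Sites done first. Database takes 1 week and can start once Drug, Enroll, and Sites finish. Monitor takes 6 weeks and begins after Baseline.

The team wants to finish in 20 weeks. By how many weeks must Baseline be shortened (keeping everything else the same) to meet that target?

Current finish: 21 weeks; target: 20.
Baseline is on every critical path, so each week cut from Baseline cuts the finish by one (this holds down to a finish of 20).
Need 21 − 20 = 1 week off Baseline → Baseline becomes 5 weeks, finish becomes 20.

1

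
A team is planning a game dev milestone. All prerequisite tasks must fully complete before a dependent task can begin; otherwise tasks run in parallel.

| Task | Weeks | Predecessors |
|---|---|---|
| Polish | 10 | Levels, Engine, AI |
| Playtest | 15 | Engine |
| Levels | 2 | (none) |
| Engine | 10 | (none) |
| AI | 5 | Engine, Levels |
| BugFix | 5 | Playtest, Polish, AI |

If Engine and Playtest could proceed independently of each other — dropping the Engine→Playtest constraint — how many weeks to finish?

Original critical path: Engine→AI→Polish→BugFix = 10+5+10+5 = 30 ⇒ 30 weeks.
Without Engine→Playtest, Playtest's earliest start moves from 10 to 0.
After: Engine→AI→Polish→BugFix = 10+5+10+5 = 30 → 30 weeks.

30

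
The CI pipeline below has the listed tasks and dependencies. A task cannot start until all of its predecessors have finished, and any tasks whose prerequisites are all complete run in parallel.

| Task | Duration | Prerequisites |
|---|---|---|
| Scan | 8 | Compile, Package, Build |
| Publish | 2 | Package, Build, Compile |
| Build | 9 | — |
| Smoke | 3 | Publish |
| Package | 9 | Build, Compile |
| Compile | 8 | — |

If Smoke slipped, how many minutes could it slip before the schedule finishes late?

3

The longest chain is Build→Package→Scan = 9+9+8 = 26; overall finish 26 minutes.
The longest chain containing Smoke totals 23 minutes.
Slack of Smoke = 23 − 20 = 3 minutes.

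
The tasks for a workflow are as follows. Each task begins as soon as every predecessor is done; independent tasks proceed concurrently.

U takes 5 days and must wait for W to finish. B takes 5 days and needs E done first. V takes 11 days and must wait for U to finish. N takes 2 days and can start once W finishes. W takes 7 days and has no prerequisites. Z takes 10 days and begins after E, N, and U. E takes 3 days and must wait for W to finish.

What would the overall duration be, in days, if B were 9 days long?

23

Actual critical path: W→U→V = 7+5+11 = 23 ⇒ 23 days.
B has 8 days of float (longest path through it is 15).
No other chain overtakes it, so the finish is 23 days.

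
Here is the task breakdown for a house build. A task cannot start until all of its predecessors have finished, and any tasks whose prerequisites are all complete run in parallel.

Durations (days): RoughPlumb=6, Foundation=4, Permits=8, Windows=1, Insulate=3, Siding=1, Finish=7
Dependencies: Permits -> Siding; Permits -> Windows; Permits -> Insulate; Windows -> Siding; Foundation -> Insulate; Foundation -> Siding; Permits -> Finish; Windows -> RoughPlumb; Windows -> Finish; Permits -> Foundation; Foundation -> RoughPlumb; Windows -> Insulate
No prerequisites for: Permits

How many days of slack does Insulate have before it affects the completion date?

Permits→Foundation→RoughPlumb = 8+4+6 = 18 sets the makespan at 18 days.
Longest path through Insulate: 15 days (earliest finish 15, latest finish 18).
Slack of Insulate = 15 − 12 = 3 days.

3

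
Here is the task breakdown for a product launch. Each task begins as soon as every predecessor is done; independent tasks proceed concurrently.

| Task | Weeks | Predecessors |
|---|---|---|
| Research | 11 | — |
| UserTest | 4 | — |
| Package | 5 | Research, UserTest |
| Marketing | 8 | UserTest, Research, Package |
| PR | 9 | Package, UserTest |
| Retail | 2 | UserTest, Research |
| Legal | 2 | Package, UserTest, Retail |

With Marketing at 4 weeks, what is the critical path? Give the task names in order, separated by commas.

Actual critical path: Research→Package→PR = 11+5+9 = 25 ⇒ 25 weeks.
Marketing is off the critical path — its longest chain is 24 weeks, giving 1 of slack.
The critical path is still Research→Package→PR; finish is now 25 weeks.

Research, Package, PR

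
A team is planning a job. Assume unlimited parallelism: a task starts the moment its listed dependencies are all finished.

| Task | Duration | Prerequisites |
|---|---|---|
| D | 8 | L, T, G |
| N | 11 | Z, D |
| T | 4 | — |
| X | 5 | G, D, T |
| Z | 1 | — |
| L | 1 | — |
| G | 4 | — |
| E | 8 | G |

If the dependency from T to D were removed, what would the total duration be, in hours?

Original critical path: T→D→N = 4+8+11 = 23 ⇒ 23 hours.
Dropping T→D doesn't change D's earliest start (4); another predecessor still binds.
New critical path: G→D→N = 4+8+11 = 23 ⇒ 23 hours.

23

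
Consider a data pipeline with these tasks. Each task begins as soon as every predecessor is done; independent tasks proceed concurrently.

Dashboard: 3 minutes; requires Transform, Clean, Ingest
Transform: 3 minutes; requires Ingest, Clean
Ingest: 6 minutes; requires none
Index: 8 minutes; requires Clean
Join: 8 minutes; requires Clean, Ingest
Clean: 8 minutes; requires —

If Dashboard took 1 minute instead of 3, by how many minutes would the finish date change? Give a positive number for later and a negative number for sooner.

Baseline: Clean→Join = 8+8 = 16 → 16 minutes.
Dashboard is off the critical path — its longest chain is 14 minutes, giving 2 of slack.
No other chain overtakes it, so the finish is 16 minutes.
Change in finish: 16 − 16 = +0 minutes.

0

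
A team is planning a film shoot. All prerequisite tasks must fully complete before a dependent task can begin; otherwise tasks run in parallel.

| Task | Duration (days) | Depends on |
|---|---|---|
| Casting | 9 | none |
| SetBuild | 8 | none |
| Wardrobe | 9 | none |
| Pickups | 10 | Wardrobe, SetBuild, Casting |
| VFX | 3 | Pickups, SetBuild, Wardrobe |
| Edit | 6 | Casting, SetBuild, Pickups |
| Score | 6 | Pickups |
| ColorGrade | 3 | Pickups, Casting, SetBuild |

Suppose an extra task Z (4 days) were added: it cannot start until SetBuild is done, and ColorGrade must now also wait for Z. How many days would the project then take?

25

Originally the project takes 25 days.
With Z inserted, ColorGrade now waits for max(Pickups, Casting, SetBuild, Z).
New critical path: Casting→Pickups→Edit = 9+10+6 = 25 ⇒ 25 days.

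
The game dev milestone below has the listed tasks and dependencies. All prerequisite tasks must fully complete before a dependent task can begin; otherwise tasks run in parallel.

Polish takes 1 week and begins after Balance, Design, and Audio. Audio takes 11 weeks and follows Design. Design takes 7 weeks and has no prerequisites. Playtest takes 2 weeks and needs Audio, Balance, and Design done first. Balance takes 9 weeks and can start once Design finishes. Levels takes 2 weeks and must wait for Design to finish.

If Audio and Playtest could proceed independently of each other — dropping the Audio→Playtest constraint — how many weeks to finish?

Original critical path: Design→Audio→Playtest = 7+11+2 = 20 ⇒ 20 weeks.
Without Audio→Playtest, Playtest's earliest start moves from 18 to 16.
New critical path: Design→Audio→Polish = 7+11+1 = 19 ⇒ 19 weeks.

19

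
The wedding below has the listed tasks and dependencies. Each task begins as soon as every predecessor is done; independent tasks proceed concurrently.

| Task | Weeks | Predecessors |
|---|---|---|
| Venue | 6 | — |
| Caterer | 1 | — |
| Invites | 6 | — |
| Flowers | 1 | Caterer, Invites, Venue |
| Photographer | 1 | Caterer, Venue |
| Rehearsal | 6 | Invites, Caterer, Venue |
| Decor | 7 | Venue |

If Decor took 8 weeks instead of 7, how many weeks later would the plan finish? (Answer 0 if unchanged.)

The binding path is Venue→Decor = 6+7 = 13; finish at 13 weeks.
Decor is on the critical path; changing it to 8 makes that path 14 weeks.
No other chain overtakes it, so the finish is 14 weeks.
Change in finish: 14 − 13 = +1 weeks.

1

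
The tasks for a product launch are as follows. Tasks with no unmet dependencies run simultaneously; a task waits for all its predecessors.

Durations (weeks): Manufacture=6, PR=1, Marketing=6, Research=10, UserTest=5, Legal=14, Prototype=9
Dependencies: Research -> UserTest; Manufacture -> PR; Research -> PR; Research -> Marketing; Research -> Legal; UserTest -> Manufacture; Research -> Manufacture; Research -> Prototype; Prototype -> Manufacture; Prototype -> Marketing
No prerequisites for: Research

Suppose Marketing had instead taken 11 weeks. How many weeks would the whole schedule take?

The binding path is Research→Prototype→Manufacture→PR = 10+9+6+1 = 26; finish at 26 weeks.
Marketing has 1 week of float (longest path through it is 25).
New critical path: Research→Prototype→Marketing = 10+9+11 = 30 ⇒ 30 weeks.

30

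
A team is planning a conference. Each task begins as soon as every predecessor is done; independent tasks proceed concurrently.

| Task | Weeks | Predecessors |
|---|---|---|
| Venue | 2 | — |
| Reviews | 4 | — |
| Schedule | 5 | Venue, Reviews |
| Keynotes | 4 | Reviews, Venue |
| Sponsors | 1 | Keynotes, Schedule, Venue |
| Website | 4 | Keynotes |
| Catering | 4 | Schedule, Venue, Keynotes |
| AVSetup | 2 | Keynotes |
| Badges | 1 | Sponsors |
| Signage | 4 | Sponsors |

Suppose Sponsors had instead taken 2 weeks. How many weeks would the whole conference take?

15

As given, the longest chain is Reviews→Schedule→Sponsors→Signage = 4+5+1+4 = 14, so the finish is 14 weeks.
Sponsors is on the critical path; changing it to 2 makes that path 15 weeks.
No other chain overtakes it, so the finish is 15 weeks.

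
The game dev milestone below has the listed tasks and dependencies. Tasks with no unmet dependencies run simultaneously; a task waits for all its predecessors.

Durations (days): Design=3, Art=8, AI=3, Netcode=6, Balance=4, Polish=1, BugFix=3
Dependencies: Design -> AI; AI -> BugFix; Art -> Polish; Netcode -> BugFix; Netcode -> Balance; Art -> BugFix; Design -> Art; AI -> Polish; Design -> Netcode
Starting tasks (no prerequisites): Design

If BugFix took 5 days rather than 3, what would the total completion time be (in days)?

Actual critical path: Design→Art→BugFix = 3+8+3 = 14 ⇒ 14 days.
BugFix is on the critical path; changing it to 5 makes that path 16 days.
The critical path is still Design→Art→BugFix; finish is now 16 days.

16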